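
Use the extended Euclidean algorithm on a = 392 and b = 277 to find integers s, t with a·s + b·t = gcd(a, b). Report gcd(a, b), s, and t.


Euclidean algorithm on (392, 277) — divide until remainder is 0:
  392 = 1 · 277 + 115
  277 = 2 · 115 + 47
  115 = 2 · 47 + 21
  47 = 2 · 21 + 5
  21 = 4 · 5 + 1
  5 = 5 · 1 + 0
gcd(392, 277) = 1.
Track Bezout coefficients alongside the remainders: start with r₀ = 392 = a·1 + b·0 (s = 1, t = 0) and r₁ = 277 = a·0 + b·1 (s = 0, t = 1); each new remainder r_{k+1} = r_{k-1} − q_k·r_k inherits s_{k+1} = s_{k-1} − q_k·s_k, t_{k+1} = t_{k-1} − q_k·t_k, so r_k = a·s_k + b·t_k at every step:
  q = 1: r = 115, s = 1 − 1·0 = 1, t = 0 − 1·1 = -1  (check: 392·1 + 277·(-1) = 115)
  q = 2: r = 47, s = 0 − 2·1 = -2, t = 1 − 2·(-1) = 3  (check: 392·(-2) + 277·3 = 47)
  q = 2: r = 21, s = 1 − 2·(-2) = 5, t = -1 − 2·3 = -7  (check: 392·5 + 277·(-7) = 21)
  q = 2: r = 5, s = -2 − 2·5 = -12, t = 3 − 2·(-7) = 17  (check: 392·(-12) + 277·17 = 5)
  q = 4: r = 1, s = 5 − 4·(-12) = 53, t = -7 − 4·17 = -75  (check: 392·53 + 277·(-75) = 1)
The row with r = 1 (the gcd) gives the Bezout coefficients s = 53, t = -75.
Result: 392 · (53) + 277 · (-75) = 1.

gcd(392, 277) = 1; s = 53, t = -75 (check: 392·53 + 277·(-75) = 1).


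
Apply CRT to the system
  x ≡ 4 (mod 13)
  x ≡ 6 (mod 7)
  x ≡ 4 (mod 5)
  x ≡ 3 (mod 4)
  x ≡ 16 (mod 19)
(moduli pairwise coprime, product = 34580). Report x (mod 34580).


Product of moduli M = 13 · 7 · 5 · 4 · 19 = 34580.
Merge one congruence at a time:
  Start: x ≡ 4 (mod 13).
  Combine with x ≡ 6 (mod 7); new modulus lcm = 91.
    Write x = 4 + 13·t and substitute into x ≡ 6 (mod 7): 13·t ≡ 6 − 4 = 2 (mod 7).
    Reduce coefficients mod 7: 6·t ≡ 2 (mod 7).
    The inverse of 6 mod 7 is 6 (since 6·6 = 36 = 5·7 + 1), so t ≡ 6·2 = 12 ≡ 5 (mod 7).
    Then x = 4 + 13·5 = 69, valid modulo lcm(13, 7) = 91: x ≡ 69 (mod 91).
  Combine with x ≡ 4 (mod 5); new modulus lcm = 455.
    Write x = 69 + 91·t and substitute into x ≡ 4 (mod 5): 91·t ≡ 4 − 69 = -65 (mod 5).
    Reduce coefficients mod 5: 1·t ≡ 0 (mod 5).
    So t ≡ 0 (mod 5).
    Then x = 69 + 91·0 = 69, valid modulo lcm(91, 5) = 455: x ≡ 69 (mod 455).
  Combine with x ≡ 3 (mod 4); new modulus lcm = 1820.
    Write x = 69 + 455·t and substitute into x ≡ 3 (mod 4): 455·t ≡ 3 − 69 = -66 (mod 4).
    Reduce coefficients mod 4: 3·t ≡ 2 (mod 4).
    The inverse of 3 mod 4 is 3 (since 3·3 = 9 = 2·4 + 1), so t ≡ 3·2 = 6 ≡ 2 (mod 4).
    Then x = 69 + 455·2 = 979, valid modulo lcm(455, 4) = 1820: x ≡ 979 (mod 1820).
  Combine with x ≡ 16 (mod 19); new modulus lcm = 34580.
    Write x = 979 + 1820·t and substitute into x ≡ 16 (mod 19): 1820·t ≡ 16 − 979 = -963 (mod 19).
    Reduce coefficients mod 19: 15·t ≡ 6 (mod 19).
    The inverse of 15 mod 19 is 14 (since 15·14 = 210 = 11·19 + 1), so t ≡ 14·6 = 84 ≡ 8 (mod 19).
    Then x = 979 + 1820·8 = 15539, valid modulo lcm(1820, 19) = 34580: x ≡ 15539 (mod 34580).
Verify against each original: 15539 mod 13 = 4, 15539 mod 7 = 6, 15539 mod 5 = 4, 15539 mod 4 = 3, 15539 mod 19 = 16.

x ≡ 15539 (mod 34580).


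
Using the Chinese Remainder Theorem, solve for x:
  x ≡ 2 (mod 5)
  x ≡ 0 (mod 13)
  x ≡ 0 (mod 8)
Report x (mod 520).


Moduli 5, 13, 8 are pairwise coprime; by CRT there is a unique solution modulo M = 5 · 13 · 8 = 520.
Solve pairwise, accumulating the modulus:
  Start with x ≡ 2 (mod 5).
  Combine with x ≡ 0 (mod 13): since gcd(5, 13) = 1, we get a unique residue mod 65.
    Write x = 2 + 5·t and substitute into x ≡ 0 (mod 13): 5·t ≡ 0 − 2 = -2 (mod 13).
    Reduce coefficients mod 13: 5·t ≡ 11 (mod 13).
    The inverse of 5 mod 13 is 8 (since 5·8 = 40 = 3·13 + 1), so t ≡ 8·11 = 88 ≡ 10 (mod 13).
    Then x = 2 + 5·10 = 52, valid modulo lcm(5, 13) = 65: x ≡ 52 (mod 65).
  Combine with x ≡ 0 (mod 8): since gcd(65, 8) = 1, we get a unique residue mod 520.
    Write x = 52 + 65·t and substitute into x ≡ 0 (mod 8): 65·t ≡ 0 − 52 = -52 (mod 8).
    Reduce coefficients mod 8: 1·t ≡ 4 (mod 8).
    So t ≡ 4 (mod 8).
    Then x = 52 + 65·4 = 312, valid modulo lcm(65, 8) = 520: x ≡ 312 (mod 520).
Verify: 312 mod 5 = 2 ✓, 312 mod 13 = 0 ✓, 312 mod 8 = 0 ✓.

x ≡ 312 (mod 520).


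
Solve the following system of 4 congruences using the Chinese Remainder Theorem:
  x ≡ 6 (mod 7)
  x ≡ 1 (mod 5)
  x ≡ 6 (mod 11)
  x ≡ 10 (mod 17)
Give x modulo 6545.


Product of moduli M = 7 · 5 · 11 · 17 = 6545.
Merge one congruence at a time:
  Start: x ≡ 6 (mod 7).
  Combine with x ≡ 1 (mod 5); new modulus lcm = 35.
    Write x = 6 + 7·t and substitute into x ≡ 1 (mod 5): 7·t ≡ 1 − 6 = -5 (mod 5).
    Reduce coefficients mod 5: 2·t ≡ 0 (mod 5).
    The inverse of 2 mod 5 is 3 (since 2·3 = 6 = 1·5 + 1), so t ≡ 3·0 = 0 ≡ 0 (mod 5).
    Then x = 6 + 7·0 = 6, valid modulo lcm(7, 5) = 35: x ≡ 6 (mod 35).
  Combine with x ≡ 6 (mod 11); new modulus lcm = 385.
    Write x = 6 + 35·t and substitute into x ≡ 6 (mod 11): 35·t ≡ 6 − 6 = 0 (mod 11).
    Reduce coefficients mod 11: 2·t ≡ 0 (mod 11).
    The inverse of 2 mod 11 is 6 (since 2·6 = 12 = 1·11 + 1), so t ≡ 6·0 = 0 ≡ 0 (mod 11).
    Then x = 6 + 35·0 = 6, valid modulo lcm(35, 11) = 385: x ≡ 6 (mod 385).
  Combine with x ≡ 10 (mod 17); new modulus lcm = 6545.
    Write x = 6 + 385·t and substitute into x ≡ 10 (mod 17): 385·t ≡ 10 − 6 = 4 (mod 17).
    Reduce coefficients mod 17: 11·t ≡ 4 (mod 17).
    The inverse of 11 mod 17 is 14 (since 11·14 = 154 = 9·17 + 1), so t ≡ 14·4 = 56 ≡ 5 (mod 17).
    Then x = 6 + 385·5 = 1931, valid modulo lcm(385, 17) = 6545: x ≡ 1931 (mod 6545).
Verify against each original: 1931 mod 7 = 6, 1931 mod 5 = 1, 1931 mod 11 = 6, 1931 mod 17 = 10.

x ≡ 1931 (mod 6545).


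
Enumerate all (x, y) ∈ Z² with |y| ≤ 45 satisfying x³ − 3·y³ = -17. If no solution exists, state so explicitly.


The equation is x³ - 3y³ = -17. For fixed y, x³ = 3·y³ − 17, so a solution requires the RHS to be a perfect cube.
Strategy: iterate y from -45 to 45, compute RHS = 3·y³ − 17, and check whether it is a (positive or negative) perfect cube.
Check small values of y:
  y = 0: RHS = -17 is not a perfect cube.
  y = 1: RHS = -14 is not a perfect cube.
  y = -1: RHS = -20 is not a perfect cube.
  y = 2: RHS = 7 is not a perfect cube.
  y = -2: RHS = -41 is not a perfect cube.
  y = 3: RHS = 64 = (4)³ ⇒ x = 4 works.
  y = -3: RHS = -98 is not a perfect cube.
Continuing the search up to |y| = 45 finds no further solutions beyond those listed.
Collected solutions: (4, 3).

Solutions (with |y| ≤ 45): (4, 3).


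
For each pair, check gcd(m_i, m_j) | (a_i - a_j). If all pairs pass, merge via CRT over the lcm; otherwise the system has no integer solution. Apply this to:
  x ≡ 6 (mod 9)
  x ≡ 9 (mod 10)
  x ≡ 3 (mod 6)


Moduli 9, 10, 6 are not pairwise coprime, so CRT works modulo lcm(m_i) when all pairwise compatibility conditions hold.
Pairwise compatibility: gcd(m_i, m_j) must divide a_i - a_j for every pair.
Merge one congruence at a time:
  Start: x ≡ 6 (mod 9).
  Combine with x ≡ 9 (mod 10): gcd(9, 10) = 1; 9 - 6 = 3, which IS divisible by 1, so compatible.
    Write x = 6 + 9·t and substitute into x ≡ 9 (mod 10): 9·t ≡ 9 − 6 = 3 (mod 10).
    The inverse of 9 mod 10 is 9 (since 9·9 = 81 = 8·10 + 1), so t ≡ 9·3 = 27 ≡ 7 (mod 10).
    Then x = 6 + 9·7 = 69, valid modulo lcm(9, 10) = 90: x ≡ 69 (mod 90).
  Combine with x ≡ 3 (mod 6): gcd(90, 6) = 6; 3 - 69 = -66, which IS divisible by 6, so compatible.
    Write x = 69 + 90·t and substitute into x ≡ 3 (mod 6): 90·t ≡ 3 − 69 = -66 (mod 6).
    Divide the congruence (and modulus) by g = 6: 15·t ≡ -11 (mod 1).
    Modulo 1 every t works; take t = 0.
    Then x = 69 + 90·0 = 69, valid modulo lcm(90, 6) = 90: x ≡ 69 (mod 90).
Verify: 69 mod 9 = 6, 69 mod 10 = 9, 69 mod 6 = 3.

x ≡ 69 (mod 90).


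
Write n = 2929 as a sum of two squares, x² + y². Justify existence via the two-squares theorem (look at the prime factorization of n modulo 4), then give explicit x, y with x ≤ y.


Step 1: Factor n = 2929 = 29 · 101.
Step 2: Check the mod-4 condition on each prime factor: 29 ≡ 1 (mod 4), exponent 1; 101 ≡ 1 (mod 4), exponent 1.
All primes ≡ 3 (mod 4) appear to even exponent (or don't appear), so by the two-squares theorem n IS expressible as a sum of two squares.
Step 3: Build a representation. Here n = 29 · 101 is a product of primes ≡ 1 (mod 4). Each prime p ≡ 1 (mod 4) is itself a sum of two squares; find a² by testing p − a² for a perfect square:
  29: 29 − 1² = 28, 29 − 2² = 25 = 5² ⇒ 29 = 2² + 5².
  101: 101 − 1² = 100 = 10² ⇒ 101 = 1² + 10².
  Combine using the Brahmagupta–Fibonacci identity (a² + b²)(c² + d²) = (ac − bd)² + (ad + bc)² = (ac + bd)² + (ad − bc)²:
  29 · 101 = 2929: from (2² + 5²)(1² + 10²), take (2·1 − 5·10, 2·10 + 5·1) = (2 − 50, 20 + 5) = (-48, 25); dropping signs (only squares matter) gives (48, 25); check 48² + 25² = 2304 + 625 = 2929 ✓.
Step 4: Order so x ≤ y and verify: 25² + 48² = 625 + 2304 = 2929 = n. ✓

n = 2929 = 25² + 48² (one valid representation with x ≤ y).


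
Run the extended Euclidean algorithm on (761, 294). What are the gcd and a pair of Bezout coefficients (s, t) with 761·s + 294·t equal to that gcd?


Euclidean algorithm on (761, 294) — divide until remainder is 0:
  761 = 2 · 294 + 173
  294 = 1 · 173 + 121
  173 = 1 · 121 + 52
  121 = 2 · 52 + 17
  52 = 3 · 17 + 1
  17 = 17 · 1 + 0
gcd(761, 294) = 1.
Track Bezout coefficients alongside the remainders: start with r₀ = 761 = a·1 + b·0 (s = 1, t = 0) and r₁ = 294 = a·0 + b·1 (s = 0, t = 1); each new remainder r_{k+1} = r_{k-1} − q_k·r_k inherits s_{k+1} = s_{k-1} − q_k·s_k, t_{k+1} = t_{k-1} − q_k·t_k, so r_k = a·s_k + b·t_k at every step:
  q = 2: r = 173, s = 1 − 2·0 = 1, t = 0 − 2·1 = -2  (check: 761·1 + 294·(-2) = 173)
  q = 1: r = 121, s = 0 − 1·1 = -1, t = 1 − 1·(-2) = 3  (check: 761·(-1) + 294·3 = 121)
  q = 1: r = 52, s = 1 − 1·(-1) = 2, t = -2 − 1·3 = -5  (check: 761·2 + 294·(-5) = 52)
  q = 2: r = 17, s = -1 − 2·2 = -5, t = 3 − 2·(-5) = 13  (check: 761·(-5) + 294·13 = 17)
  q = 3: r = 1, s = 2 − 3·(-5) = 17, t = -5 − 3·13 = -44  (check: 761·17 + 294·(-44) = 1)
The row with r = 1 (the gcd) gives the Bezout coefficients s = 17, t = -44.
Result: 761 · (17) + 294 · (-44) = 1.

gcd(761, 294) = 1; s = 17, t = -44 (check: 761·17 + 294·(-44) = 1).


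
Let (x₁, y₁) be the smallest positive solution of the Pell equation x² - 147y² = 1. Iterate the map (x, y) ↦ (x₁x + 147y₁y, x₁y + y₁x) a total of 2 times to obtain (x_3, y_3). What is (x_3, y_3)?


Step 1: Find the fundamental solution (x₁, y₁) of x² - 147y² = 1.
  Expand √147 as a continued fraction. a₀ = ⌊√147⌋ = 12; iterate m_{k+1} = d_k·a_k − m_k, d_{k+1} = (147 − m_{k+1}²)/d_k, a_{k+1} = ⌊(a₀ + m_{k+1})/d_{k+1}⌋ (starting m₀ = 0, d₀ = 1), with convergents p_k = a_k·p_{k-1} + p_{k-2}, q_k = a_k·q_{k-1} + q_{k-2} (p₋₁ = 1, q₋₁ = 0):
  k = 0: a₀ = 12; p₀/q₀ = 12/1; p₀² − 147·q₀² = 144 − 147 = -3.
  k = 1: m = 12, d = 3, a = ⌊(12 + 12)/3⌋ = 8; p/q = (8·12 + 1)/(8·1 + 0) = 97/8; p² − 147·q² = 9409 − 9408 = 1.
  The first convergent with p² − 147·q² = 1 gives the fundamental solution (x₁, y₁) = (97, 8).
Step 2: Apply the recurrence (x_{n+1}, y_{n+1}) = (x₁x_n + 147y₁y_n, x₁y_n + y₁x_n) repeatedly.
  From (x_1, y_1) = (97, 8): x_2 = 97·97 + 147·8·8 = 18817; y_2 = 97·8 + 8·97 = 1552.
  From (x_2, y_2) = (18817, 1552): x_3 = 97·18817 + 147·8·1552 = 3650401; y_3 = 97·1552 + 8·18817 = 301080.
Step 3: Verify x_3² - 147·y_3² = 13325427460801 - 13325427460800 = 1 (should be 1). ✓

(x_1, y_1) = (97, 8); (x_3, y_3) = (3650401, 301080).


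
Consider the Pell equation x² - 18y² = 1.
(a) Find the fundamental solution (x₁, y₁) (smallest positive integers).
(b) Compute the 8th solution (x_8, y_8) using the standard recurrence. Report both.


Step 1: Find the fundamental solution (x₁, y₁) of x² - 18y² = 1.
  Expand √18 as a continued fraction. a₀ = ⌊√18⌋ = 4; iterate m_{k+1} = d_k·a_k − m_k, d_{k+1} = (18 − m_{k+1}²)/d_k, a_{k+1} = ⌊(a₀ + m_{k+1})/d_{k+1}⌋ (starting m₀ = 0, d₀ = 1), with convergents p_k = a_k·p_{k-1} + p_{k-2}, q_k = a_k·q_{k-1} + q_{k-2} (p₋₁ = 1, q₋₁ = 0):
  k = 0: a₀ = 4; p₀/q₀ = 4/1; p₀² − 18·q₀² = 16 − 18 = -2.
  k = 1: m = 4, d = 2, a = ⌊(4 + 4)/2⌋ = 4; p/q = (4·4 + 1)/(4·1 + 0) = 17/4; p² − 18·q² = 289 − 288 = 1.
  The first convergent with p² − 18·q² = 1 gives the fundamental solution (x₁, y₁) = (17, 4).
Step 2: Apply the recurrence (x_{n+1}, y_{n+1}) = (x₁x_n + 18y₁y_n, x₁y_n + y₁x_n) repeatedly.
  From (x_1, y_1) = (17, 4): x_2 = 17·17 + 18·4·4 = 577; y_2 = 17·4 + 4·17 = 136.
  From (x_2, y_2) = (577, 136): x_3 = 17·577 + 18·4·136 = 19601; y_3 = 17·136 + 4·577 = 4620.
  From (x_3, y_3) = (19601, 4620): x_4 = 17·19601 + 18·4·4620 = 665857; y_4 = 17·4620 + 4·19601 = 156944.
  From (x_4, y_4) = (665857, 156944): x_5 = 17·665857 + 18·4·156944 = 22619537; y_5 = 17·156944 + 4·665857 = 5331476.
  From (x_5, y_5) = (22619537, 5331476): x_6 = 17·22619537 + 18·4·5331476 = 768398401; y_6 = 17·5331476 + 4·22619537 = 181113240.
  From (x_6, y_6) = (768398401, 181113240): x_7 = 17·768398401 + 18·4·181113240 = 26102926097; y_7 = 17·181113240 + 4·768398401 = 6152518684.
  From (x_7, y_7) = (26102926097, 6152518684): x_8 = 17·26102926097 + 18·4·6152518684 = 886731088897; y_8 = 17·6152518684 + 4·26102926097 = 209004522016.
Step 3: Verify x_8² - 18·y_8² = 786292024016459316676609 - 786292024016459316676608 = 1 (should be 1). ✓

(x_1, y_1) = (17, 4); (x_8, y_8) = (886731088897, 209004522016).


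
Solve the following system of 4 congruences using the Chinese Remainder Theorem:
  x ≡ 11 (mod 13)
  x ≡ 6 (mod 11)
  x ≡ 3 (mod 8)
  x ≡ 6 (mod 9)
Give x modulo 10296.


Product of moduli M = 13 · 11 · 8 · 9 = 10296.
Merge one congruence at a time:
  Start: x ≡ 11 (mod 13).
  Combine with x ≡ 6 (mod 11); new modulus lcm = 143.
    Write x = 11 + 13·t and substitute into x ≡ 6 (mod 11): 13·t ≡ 6 − 11 = -5 (mod 11).
    Reduce coefficients mod 11: 2·t ≡ 6 (mod 11).
    The inverse of 2 mod 11 is 6 (since 2·6 = 12 = 1·11 + 1), so t ≡ 6·6 = 36 ≡ 3 (mod 11).
    Then x = 11 + 13·3 = 50, valid modulo lcm(13, 11) = 143: x ≡ 50 (mod 143).
  Combine with x ≡ 3 (mod 8); new modulus lcm = 1144.
    Write x = 50 + 143·t and substitute into x ≡ 3 (mod 8): 143·t ≡ 3 − 50 = -47 (mod 8).
    Reduce coefficients mod 8: 7·t ≡ 1 (mod 8).
    The inverse of 7 mod 8 is 7 (since 7·7 = 49 = 6·8 + 1), so t ≡ 7·1 = 7 ≡ 7 (mod 8).
    Then x = 50 + 143·7 = 1051, valid modulo lcm(143, 8) = 1144: x ≡ 1051 (mod 1144).
  Combine with x ≡ 6 (mod 9); new modulus lcm = 10296.
    Write x = 1051 + 1144·t and substitute into x ≡ 6 (mod 9): 1144·t ≡ 6 − 1051 = -1045 (mod 9).
    Reduce coefficients mod 9: 1·t ≡ 8 (mod 9).
    So t ≡ 8 (mod 9).
    Then x = 1051 + 1144·8 = 10203, valid modulo lcm(1144, 9) = 10296: x ≡ 10203 (mod 10296).
Verify against each original: 10203 mod 13 = 11, 10203 mod 11 = 6, 10203 mod 8 = 3, 10203 mod 9 = 6.

x ≡ 10203 (mod 10296).


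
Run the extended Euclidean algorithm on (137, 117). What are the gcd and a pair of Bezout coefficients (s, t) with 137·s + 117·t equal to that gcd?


Euclidean algorithm on (137, 117) — divide until remainder is 0:
  137 = 1 · 117 + 20
  117 = 5 · 20 + 17
  20 = 1 · 17 + 3
  17 = 5 · 3 + 2
  3 = 1 · 2 + 1
  2 = 2 · 1 + 0
gcd(137, 117) = 1.
Track Bezout coefficients alongside the remainders: start with r₀ = 137 = a·1 + b·0 (s = 1, t = 0) and r₁ = 117 = a·0 + b·1 (s = 0, t = 1); each new remainder r_{k+1} = r_{k-1} − q_k·r_k inherits s_{k+1} = s_{k-1} − q_k·s_k, t_{k+1} = t_{k-1} − q_k·t_k, so r_k = a·s_k + b·t_k at every step:
  q = 1: r = 20, s = 1 − 1·0 = 1, t = 0 − 1·1 = -1  (check: 137·1 + 117·(-1) = 20)
  q = 5: r = 17, s = 0 − 5·1 = -5, t = 1 − 5·(-1) = 6  (check: 137·(-5) + 117·6 = 17)
  q = 1: r = 3, s = 1 − 1·(-5) = 6, t = -1 − 1·6 = -7  (check: 137·6 + 117·(-7) = 3)
  q = 5: r = 2, s = -5 − 5·6 = -35, t = 6 − 5·(-7) = 41  (check: 137·(-35) + 117·41 = 2)
  q = 1: r = 1, s = 6 − 1·(-35) = 41, t = -7 − 1·41 = -48  (check: 137·41 + 117·(-48) = 1)
The row with r = 1 (the gcd) gives the Bezout coefficients s = 41, t = -48.
Result: 137 · (41) + 117 · (-48) = 1.

gcd(137, 117) = 1; s = 41, t = -48 (check: 137·41 + 117·(-48) = 1).


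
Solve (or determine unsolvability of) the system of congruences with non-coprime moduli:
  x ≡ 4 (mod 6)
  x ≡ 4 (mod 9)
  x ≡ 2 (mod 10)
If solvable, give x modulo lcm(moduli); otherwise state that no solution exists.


Moduli 6, 9, 10 are not pairwise coprime, so CRT works modulo lcm(m_i) when all pairwise compatibility conditions hold.
Pairwise compatibility: gcd(m_i, m_j) must divide a_i - a_j for every pair.
Merge one congruence at a time:
  Start: x ≡ 4 (mod 6).
  Combine with x ≡ 4 (mod 9): gcd(6, 9) = 3; 4 - 4 = 0, which IS divisible by 3, so compatible.
    Write x = 4 + 6·t and substitute into x ≡ 4 (mod 9): 6·t ≡ 4 − 4 = 0 (mod 9).
    Divide the congruence (and modulus) by g = 3: 2·t ≡ 0 (mod 3).
    The inverse of 2 mod 3 is 2 (since 2·2 = 4 = 1·3 + 1), so t ≡ 2·0 = 0 ≡ 0 (mod 3).
    Then x = 4 + 6·0 = 4, valid modulo lcm(6, 9) = 18: x ≡ 4 (mod 18).
  Combine with x ≡ 2 (mod 10): gcd(18, 10) = 2; 2 - 4 = -2, which IS divisible by 2, so compatible.
    Write x = 4 + 18·t and substitute into x ≡ 2 (mod 10): 18·t ≡ 2 − 4 = -2 (mod 10).
    Divide the congruence (and modulus) by g = 2: 9·t ≡ -1 (mod 5).
    Reduce coefficients mod 5: 4·t ≡ 4 (mod 5).
    The inverse of 4 mod 5 is 4 (since 4·4 = 16 = 3·5 + 1), so t ≡ 4·4 = 16 ≡ 1 (mod 5).
    Then x = 4 + 18·1 = 22, valid modulo lcm(18, 10) = 90: x ≡ 22 (mod 90).
Verify: 22 mod 6 = 4, 22 mod 9 = 4, 22 mod 10 = 2.

x ≡ 22 (mod 90).


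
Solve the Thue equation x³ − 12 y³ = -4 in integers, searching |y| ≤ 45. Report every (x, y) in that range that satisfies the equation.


The equation is x³ - 12y³ = -4. For fixed y, x³ = 12·y³ − 4, so a solution requires the RHS to be a perfect cube.
Strategy: iterate y from -45 to 45, compute RHS = 12·y³ − 4, and check whether it is a (positive or negative) perfect cube.
Check small values of y:
  y = 0: RHS = -4 is not a perfect cube.
  y = 1: RHS = 8 = (2)³ ⇒ x = 2 works.
  y = -1: RHS = -16 is not a perfect cube.
  y = 2: RHS = 92 is not a perfect cube.
  y = -2: RHS = -100 is not a perfect cube.
  y = 3: RHS = 320 is not a perfect cube.
  y = -3: RHS = -328 is not a perfect cube.
Continuing the search up to |y| = 45 finds no further solutions beyond those listed.
Collected solutions: (2, 1).

Solutions (with |y| ≤ 45): (2, 1).


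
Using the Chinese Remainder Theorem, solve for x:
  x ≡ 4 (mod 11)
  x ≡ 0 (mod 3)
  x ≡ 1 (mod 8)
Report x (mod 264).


Moduli 11, 3, 8 are pairwise coprime; by CRT there is a unique solution modulo M = 11 · 3 · 8 = 264.
Solve pairwise, accumulating the modulus:
  Start with x ≡ 4 (mod 11).
  Combine with x ≡ 0 (mod 3): since gcd(11, 3) = 1, we get a unique residue mod 33.
    Write x = 4 + 11·t and substitute into x ≡ 0 (mod 3): 11·t ≡ 0 − 4 = -4 (mod 3).
    Reduce coefficients mod 3: 2·t ≡ 2 (mod 3).
    The inverse of 2 mod 3 is 2 (since 2·2 = 4 = 1·3 + 1), so t ≡ 2·2 = 4 ≡ 1 (mod 3).
    Then x = 4 + 11·1 = 15, valid modulo lcm(11, 3) = 33: x ≡ 15 (mod 33).
  Combine with x ≡ 1 (mod 8): since gcd(33, 8) = 1, we get a unique residue mod 264.
    Write x = 15 + 33·t and substitute into x ≡ 1 (mod 8): 33·t ≡ 1 − 15 = -14 (mod 8).
    Reduce coefficients mod 8: 1·t ≡ 2 (mod 8).
    So t ≡ 2 (mod 8).
    Then x = 15 + 33·2 = 81, valid modulo lcm(33, 8) = 264: x ≡ 81 (mod 264).
Verify: 81 mod 11 = 4 ✓, 81 mod 3 = 0 ✓, 81 mod 8 = 1 ✓.

x ≡ 81 (mod 264).


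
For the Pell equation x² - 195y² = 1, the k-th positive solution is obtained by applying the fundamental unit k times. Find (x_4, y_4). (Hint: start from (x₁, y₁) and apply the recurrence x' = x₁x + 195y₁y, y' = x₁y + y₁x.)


Step 1: Find the fundamental solution (x₁, y₁) of x² - 195y² = 1.
  Expand √195 as a continued fraction. a₀ = ⌊√195⌋ = 13; iterate m_{k+1} = d_k·a_k − m_k, d_{k+1} = (195 − m_{k+1}²)/d_k, a_{k+1} = ⌊(a₀ + m_{k+1})/d_{k+1}⌋ (starting m₀ = 0, d₀ = 1), with convergents p_k = a_k·p_{k-1} + p_{k-2}, q_k = a_k·q_{k-1} + q_{k-2} (p₋₁ = 1, q₋₁ = 0):
  k = 0: a₀ = 13; p₀/q₀ = 13/1; p₀² − 195·q₀² = 169 − 195 = -26.
  k = 1: m = 13, d = 26, a = ⌊(13 + 13)/26⌋ = 1; p/q = (1·13 + 1)/(1·1 + 0) = 14/1; p² − 195·q² = 196 − 195 = 1.
  The first convergent with p² − 195·q² = 1 gives the fundamental solution (x₁, y₁) = (14, 1).
Step 2: Apply the recurrence (x_{n+1}, y_{n+1}) = (x₁x_n + 195y₁y_n, x₁y_n + y₁x_n) repeatedly.
  From (x_1, y_1) = (14, 1): x_2 = 14·14 + 195·1·1 = 391; y_2 = 14·1 + 1·14 = 28.
  From (x_2, y_2) = (391, 28): x_3 = 14·391 + 195·1·28 = 10934; y_3 = 14·28 + 1·391 = 783.
  From (x_3, y_3) = (10934, 783): x_4 = 14·10934 + 195·1·783 = 305761; y_4 = 14·783 + 1·10934 = 21896.
Step 3: Verify x_4² - 195·y_4² = 93489789121 - 93489789120 = 1 (should be 1). ✓

(x_1, y_1) = (14, 1); (x_4, y_4) = (305761, 21896).


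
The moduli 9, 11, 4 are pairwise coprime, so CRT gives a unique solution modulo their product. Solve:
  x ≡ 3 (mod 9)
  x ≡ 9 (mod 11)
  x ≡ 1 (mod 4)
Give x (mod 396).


Moduli 9, 11, 4 are pairwise coprime; by CRT there is a unique solution modulo M = 9 · 11 · 4 = 396.
Solve pairwise, accumulating the modulus:
  Start with x ≡ 3 (mod 9).
  Combine with x ≡ 9 (mod 11): since gcd(9, 11) = 1, we get a unique residue mod 99.
    Write x = 3 + 9·t and substitute into x ≡ 9 (mod 11): 9·t ≡ 9 − 3 = 6 (mod 11).
    The inverse of 9 mod 11 is 5 (since 9·5 = 45 = 4·11 + 1), so t ≡ 5·6 = 30 ≡ 8 (mod 11).
    Then x = 3 + 9·8 = 75, valid modulo lcm(9, 11) = 99: x ≡ 75 (mod 99).
  Combine with x ≡ 1 (mod 4): since gcd(99, 4) = 1, we get a unique residue mod 396.
    Write x = 75 + 99·t and substitute into x ≡ 1 (mod 4): 99·t ≡ 1 − 75 = -74 (mod 4).
    Reduce coefficients mod 4: 3·t ≡ 2 (mod 4).
    The inverse of 3 mod 4 is 3 (since 3·3 = 9 = 2·4 + 1), so t ≡ 3·2 = 6 ≡ 2 (mod 4).
    Then x = 75 + 99·2 = 273, valid modulo lcm(99, 4) = 396: x ≡ 273 (mod 396).
Verify: 273 mod 9 = 3 ✓, 273 mod 11 = 9 ✓, 273 mod 4 = 1 ✓.

x ≡ 273 (mod 396).


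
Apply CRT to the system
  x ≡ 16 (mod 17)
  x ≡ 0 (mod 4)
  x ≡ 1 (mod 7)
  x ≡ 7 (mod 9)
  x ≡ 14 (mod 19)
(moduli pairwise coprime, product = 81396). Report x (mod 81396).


Product of moduli M = 17 · 4 · 7 · 9 · 19 = 81396.
Merge one congruence at a time:
  Start: x ≡ 16 (mod 17).
  Combine with x ≡ 0 (mod 4); new modulus lcm = 68.
    Write x = 16 + 17·t and substitute into x ≡ 0 (mod 4): 17·t ≡ 0 − 16 = -16 (mod 4).
    Reduce coefficients mod 4: 1·t ≡ 0 (mod 4).
    So t ≡ 0 (mod 4).
    Then x = 16 + 17·0 = 16, valid modulo lcm(17, 4) = 68: x ≡ 16 (mod 68).
  Combine with x ≡ 1 (mod 7); new modulus lcm = 476.
    Write x = 16 + 68·t and substitute into x ≡ 1 (mod 7): 68·t ≡ 1 − 16 = -15 (mod 7).
    Reduce coefficients mod 7: 5·t ≡ 6 (mod 7).
    The inverse of 5 mod 7 is 3 (since 5·3 = 15 = 2·7 + 1), so t ≡ 3·6 = 18 ≡ 4 (mod 7).
    Then x = 16 + 68·4 = 288, valid modulo lcm(68, 7) = 476: x ≡ 288 (mod 476).
  Combine with x ≡ 7 (mod 9); new modulus lcm = 4284.
    Write x = 288 + 476·t and substitute into x ≡ 7 (mod 9): 476·t ≡ 7 − 288 = -281 (mod 9).
    Reduce coefficients mod 9: 8·t ≡ 7 (mod 9).
    The inverse of 8 mod 9 is 8 (since 8·8 = 64 = 7·9 + 1), so t ≡ 8·7 = 56 ≡ 2 (mod 9).
    Then x = 288 + 476·2 = 1240, valid modulo lcm(476, 9) = 4284: x ≡ 1240 (mod 4284).
  Combine with x ≡ 14 (mod 19); new modulus lcm = 81396.
    Write x = 1240 + 4284·t and substitute into x ≡ 14 (mod 19): 4284·t ≡ 14 − 1240 = -1226 (mod 19).
    Reduce coefficients mod 19: 9·t ≡ 9 (mod 19).
    The inverse of 9 mod 19 is 17 (since 9·17 = 153 = 8·19 + 1), so t ≡ 17·9 = 153 ≡ 1 (mod 19).
    Then x = 1240 + 4284·1 = 5524, valid modulo lcm(4284, 19) = 81396: x ≡ 5524 (mod 81396).
Verify against each original: 5524 mod 17 = 16, 5524 mod 4 = 0, 5524 mod 7 = 1, 5524 mod 9 = 7, 5524 mod 19 = 14.

x ≡ 5524 (mod 81396).


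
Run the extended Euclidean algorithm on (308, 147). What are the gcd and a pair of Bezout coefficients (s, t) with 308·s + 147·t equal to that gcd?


Euclidean algorithm on (308, 147) — divide until remainder is 0:
  308 = 2 · 147 + 14
  147 = 10 · 14 + 7
  14 = 2 · 7 + 0
gcd(308, 147) = 7.
Track Bezout coefficients alongside the remainders: start with r₀ = 308 = a·1 + b·0 (s = 1, t = 0) and r₁ = 147 = a·0 + b·1 (s = 0, t = 1); each new remainder r_{k+1} = r_{k-1} − q_k·r_k inherits s_{k+1} = s_{k-1} − q_k·s_k, t_{k+1} = t_{k-1} − q_k·t_k, so r_k = a·s_k + b·t_k at every step:
  q = 2: r = 14, s = 1 − 2·0 = 1, t = 0 − 2·1 = -2  (check: 308·1 + 147·(-2) = 14)
  q = 10: r = 7, s = 0 − 10·1 = -10, t = 1 − 10·(-2) = 21  (check: 308·(-10) + 147·21 = 7)
The row with r = 7 (the gcd) gives the Bezout coefficients s = -10, t = 21.
Result: 308 · (-10) + 147 · (21) = 7.

gcd(308, 147) = 7; s = -10, t = 21 (check: 308·(-10) + 147·21 = 7).


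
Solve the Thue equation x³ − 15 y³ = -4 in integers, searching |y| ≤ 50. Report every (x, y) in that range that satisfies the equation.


The equation is x³ - 15y³ = -4. For fixed y, x³ = 15·y³ − 4, so a solution requires the RHS to be a perfect cube.
Strategy: iterate y from -50 to 50, compute RHS = 15·y³ − 4, and check whether it is a (positive or negative) perfect cube.
Check small values of y:
  y = 0: RHS = -4 is not a perfect cube.
  y = 1: RHS = 11 is not a perfect cube.
  y = -1: RHS = -19 is not a perfect cube.
  y = 2: RHS = 116 is not a perfect cube.
  y = -2: RHS = -124 is not a perfect cube.
  y = 3: RHS = 401 is not a perfect cube.
  y = -3: RHS = -409 is not a perfect cube.
Continuing the search up to |y| = 50 finds no solutions either.
No (x, y) in the scanned range satisfies the equation.

No integer solutions with |y| ≤ 50.


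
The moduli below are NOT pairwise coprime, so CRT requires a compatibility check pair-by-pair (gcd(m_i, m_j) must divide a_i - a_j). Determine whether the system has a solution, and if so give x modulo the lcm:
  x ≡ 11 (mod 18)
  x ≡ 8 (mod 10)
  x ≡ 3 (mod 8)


Moduli 18, 10, 8 are not pairwise coprime, so CRT works modulo lcm(m_i) when all pairwise compatibility conditions hold.
Pairwise compatibility: gcd(m_i, m_j) must divide a_i - a_j for every pair.
Merge one congruence at a time:
  Start: x ≡ 11 (mod 18).
  Combine with x ≡ 8 (mod 10): gcd(18, 10) = 2, and 8 - 11 = -3 is NOT divisible by 2.
    ⇒ system is inconsistent (no integer solution).

No solution (the system is inconsistent).


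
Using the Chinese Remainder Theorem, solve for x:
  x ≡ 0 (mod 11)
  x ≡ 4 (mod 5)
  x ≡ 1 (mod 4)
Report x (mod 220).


Moduli 11, 5, 4 are pairwise coprime; by CRT there is a unique solution modulo M = 11 · 5 · 4 = 220.
Solve pairwise, accumulating the modulus:
  Start with x ≡ 0 (mod 11).
  Combine with x ≡ 4 (mod 5): since gcd(11, 5) = 1, we get a unique residue mod 55.
    Write x = 0 + 11·t and substitute into x ≡ 4 (mod 5): 11·t ≡ 4 − 0 = 4 (mod 5).
    Reduce coefficients mod 5: 1·t ≡ 4 (mod 5).
    So t ≡ 4 (mod 5).
    Then x = 0 + 11·4 = 44, valid modulo lcm(11, 5) = 55: x ≡ 44 (mod 55).
  Combine with x ≡ 1 (mod 4): since gcd(55, 4) = 1, we get a unique residue mod 220.
    Write x = 44 + 55·t and substitute into x ≡ 1 (mod 4): 55·t ≡ 1 − 44 = -43 (mod 4).
    Reduce coefficients mod 4: 3·t ≡ 1 (mod 4).
    The inverse of 3 mod 4 is 3 (since 3·3 = 9 = 2·4 + 1), so t ≡ 3·1 = 3 ≡ 3 (mod 4).
    Then x = 44 + 55·3 = 209, valid modulo lcm(55, 4) = 220: x ≡ 209 (mod 220).
Verify: 209 mod 11 = 0 ✓, 209 mod 5 = 4 ✓, 209 mod 4 = 1 ✓.

x ≡ 209 (mod 220).


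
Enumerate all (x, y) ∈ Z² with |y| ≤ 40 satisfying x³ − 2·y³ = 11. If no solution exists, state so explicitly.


The equation is x³ - 2y³ = 11. For fixed y, x³ = 2·y³ + 11, so a solution requires the RHS to be a perfect cube.
Strategy: iterate y from -40 to 40, compute RHS = 2·y³ + 11, and check whether it is a (positive or negative) perfect cube.
Check small values of y:
  y = 0: RHS = 11 is not a perfect cube.
  y = 1: RHS = 13 is not a perfect cube.
  y = -1: RHS = 9 is not a perfect cube.
  y = 2: RHS = 27 = (3)³ ⇒ x = 3 works.
  y = -2: RHS = -5 is not a perfect cube.
  y = 3: RHS = 65 is not a perfect cube.
  y = -3: RHS = -43 is not a perfect cube.
Continuing the search up to |y| = 40 finds no further solutions beyond those listed.
Collected solutions: (3, 2).

Solutions (with |y| ≤ 40): (3, 2).


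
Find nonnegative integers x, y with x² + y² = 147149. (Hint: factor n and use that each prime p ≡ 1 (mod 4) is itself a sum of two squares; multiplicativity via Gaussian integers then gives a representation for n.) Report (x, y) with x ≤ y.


Step 1: Factor n = 147149 = 37 · 41 · 97.
Step 2: Check the mod-4 condition on each prime factor: 37 ≡ 1 (mod 4), exponent 1; 41 ≡ 1 (mod 4), exponent 1; 97 ≡ 1 (mod 4), exponent 1.
All primes ≡ 3 (mod 4) appear to even exponent (or don't appear), so by the two-squares theorem n IS expressible as a sum of two squares.
Step 3: Build a representation. Here n = 37 · 41 · 97 is a product of primes ≡ 1 (mod 4). Each prime p ≡ 1 (mod 4) is itself a sum of two squares; find a² by testing p − a² for a perfect square:
  37: 37 − 1² = 36 = 6² ⇒ 37 = 1² + 6².
  41: 41 − 1² = 40, 41 − 2² = 37, 41 − 3² = 32, 41 − 4² = 25 = 5² ⇒ 41 = 4² + 5².
  97: 97 − 1² = 96, 97 − 2² = 93, 97 − 3² = 88, 97 − 4² = 81 = 9² ⇒ 97 = 4² + 9².
  Combine using the Brahmagupta–Fibonacci identity (a² + b²)(c² + d²) = (ac − bd)² + (ad + bc)² = (ac + bd)² + (ad − bc)²:
  37 · 41 = 1517: from (1² + 6²)(4² + 5²), take (1·4 − 6·5, 1·5 + 6·4) = (4 − 30, 5 + 24) = (-26, 29); dropping signs (only squares matter) gives (26, 29); check 26² + 29² = 676 + 841 = 1517 ✓.
  1517 · 97 = 147149: from (26² + 29²)(4² + 9²), take (26·4 − 29·9, 26·9 + 29·4) = (104 − 261, 234 + 116) = (-157, 350); dropping signs (only squares matter) gives (157, 350); check 157² + 350² = 24649 + 122500 = 147149 ✓.
Step 4: Order so x ≤ y and verify: 157² + 350² = 24649 + 122500 = 147149 = n. ✓

n = 147149 = 157² + 350² (one valid representation with x ≤ y).


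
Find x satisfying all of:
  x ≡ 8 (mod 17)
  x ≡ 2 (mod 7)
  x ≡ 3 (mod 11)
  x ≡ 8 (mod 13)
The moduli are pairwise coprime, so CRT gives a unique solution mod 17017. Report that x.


Product of moduli M = 17 · 7 · 11 · 13 = 17017.
Merge one congruence at a time:
  Start: x ≡ 8 (mod 17).
  Combine with x ≡ 2 (mod 7); new modulus lcm = 119.
    Write x = 8 + 17·t and substitute into x ≡ 2 (mod 7): 17·t ≡ 2 − 8 = -6 (mod 7).
    Reduce coefficients mod 7: 3·t ≡ 1 (mod 7).
    The inverse of 3 mod 7 is 5 (since 3·5 = 15 = 2·7 + 1), so t ≡ 5·1 = 5 ≡ 5 (mod 7).
    Then x = 8 + 17·5 = 93, valid modulo lcm(17, 7) = 119: x ≡ 93 (mod 119).
  Combine with x ≡ 3 (mod 11); new modulus lcm = 1309.
    Write x = 93 + 119·t and substitute into x ≡ 3 (mod 11): 119·t ≡ 3 − 93 = -90 (mod 11).
    Reduce coefficients mod 11: 9·t ≡ 9 (mod 11).
    The inverse of 9 mod 11 is 5 (since 9·5 = 45 = 4·11 + 1), so t ≡ 5·9 = 45 ≡ 1 (mod 11).
    Then x = 93 + 119·1 = 212, valid modulo lcm(119, 11) = 1309: x ≡ 212 (mod 1309).
  Combine with x ≡ 8 (mod 13); new modulus lcm = 17017.
    Write x = 212 + 1309·t and substitute into x ≡ 8 (mod 13): 1309·t ≡ 8 − 212 = -204 (mod 13).
    Reduce coefficients mod 13: 9·t ≡ 4 (mod 13).
    The inverse of 9 mod 13 is 3 (since 9·3 = 27 = 2·13 + 1), so t ≡ 3·4 = 12 ≡ 12 (mod 13).
    Then x = 212 + 1309·12 = 15920, valid modulo lcm(1309, 13) = 17017: x ≡ 15920 (mod 17017).
Verify against each original: 15920 mod 17 = 8, 15920 mod 7 = 2, 15920 mod 11 = 3, 15920 mod 13 = 8.

x ≡ 15920 (mod 17017).


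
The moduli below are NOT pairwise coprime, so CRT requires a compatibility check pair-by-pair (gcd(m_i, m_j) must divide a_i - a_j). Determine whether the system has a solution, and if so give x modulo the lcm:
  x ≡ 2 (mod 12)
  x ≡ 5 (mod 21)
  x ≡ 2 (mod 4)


Moduli 12, 21, 4 are not pairwise coprime, so CRT works modulo lcm(m_i) when all pairwise compatibility conditions hold.
Pairwise compatibility: gcd(m_i, m_j) must divide a_i - a_j for every pair.
Merge one congruence at a time:
  Start: x ≡ 2 (mod 12).
  Combine with x ≡ 5 (mod 21): gcd(12, 21) = 3; 5 - 2 = 3, which IS divisible by 3, so compatible.
    Write x = 2 + 12·t and substitute into x ≡ 5 (mod 21): 12·t ≡ 5 − 2 = 3 (mod 21).
    Divide the congruence (and modulus) by g = 3: 4·t ≡ 1 (mod 7).
    The inverse of 4 mod 7 is 2 (since 4·2 = 8 = 1·7 + 1), so t ≡ 2·1 = 2 ≡ 2 (mod 7).
    Then x = 2 + 12·2 = 26, valid modulo lcm(12, 21) = 84: x ≡ 26 (mod 84).
  Combine with x ≡ 2 (mod 4): gcd(84, 4) = 4; 2 - 26 = -24, which IS divisible by 4, so compatible.
    Write x = 26 + 84·t and substitute into x ≡ 2 (mod 4): 84·t ≡ 2 − 26 = -24 (mod 4).
    Divide the congruence (and modulus) by g = 4: 21·t ≡ -6 (mod 1).
    Modulo 1 every t works; take t = 0.
    Then x = 26 + 84·0 = 26, valid modulo lcm(84, 4) = 84: x ≡ 26 (mod 84).
Verify: 26 mod 12 = 2, 26 mod 21 = 5, 26 mod 4 = 2.

x ≡ 26 (mod 84).


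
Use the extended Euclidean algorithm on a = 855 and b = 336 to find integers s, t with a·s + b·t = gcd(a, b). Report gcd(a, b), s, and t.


Euclidean algorithm on (855, 336) — divide until remainder is 0:
  855 = 2 · 336 + 183
  336 = 1 · 183 + 153
  183 = 1 · 153 + 30
  153 = 5 · 30 + 3
  30 = 10 · 3 + 0
gcd(855, 336) = 3.
Track Bezout coefficients alongside the remainders: start with r₀ = 855 = a·1 + b·0 (s = 1, t = 0) and r₁ = 336 = a·0 + b·1 (s = 0, t = 1); each new remainder r_{k+1} = r_{k-1} − q_k·r_k inherits s_{k+1} = s_{k-1} − q_k·s_k, t_{k+1} = t_{k-1} − q_k·t_k, so r_k = a·s_k + b·t_k at every step:
  q = 2: r = 183, s = 1 − 2·0 = 1, t = 0 − 2·1 = -2  (check: 855·1 + 336·(-2) = 183)
  q = 1: r = 153, s = 0 − 1·1 = -1, t = 1 − 1·(-2) = 3  (check: 855·(-1) + 336·3 = 153)
  q = 1: r = 30, s = 1 − 1·(-1) = 2, t = -2 − 1·3 = -5  (check: 855·2 + 336·(-5) = 30)
  q = 5: r = 3, s = -1 − 5·2 = -11, t = 3 − 5·(-5) = 28  (check: 855·(-11) + 336·28 = 3)
The row with r = 3 (the gcd) gives the Bezout coefficients s = -11, t = 28.
Result: 855 · (-11) + 336 · (28) = 3.

gcd(855, 336) = 3; s = -11, t = 28 (check: 855·(-11) + 336·28 = 3).


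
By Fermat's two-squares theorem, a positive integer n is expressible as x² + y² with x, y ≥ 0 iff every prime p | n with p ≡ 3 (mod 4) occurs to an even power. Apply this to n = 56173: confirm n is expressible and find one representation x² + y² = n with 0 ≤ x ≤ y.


Step 1: Factor n = 56173 = 13 · 29 · 149.
Step 2: Check the mod-4 condition on each prime factor: 13 ≡ 1 (mod 4), exponent 1; 29 ≡ 1 (mod 4), exponent 1; 149 ≡ 1 (mod 4), exponent 1.
All primes ≡ 3 (mod 4) appear to even exponent (or don't appear), so by the two-squares theorem n IS expressible as a sum of two squares.
Step 3: Build a representation. Here n = 13 · 29 · 149 is a product of primes ≡ 1 (mod 4). Each prime p ≡ 1 (mod 4) is itself a sum of two squares; find a² by testing p − a² for a perfect square:
  13: 13 − 1² = 12, 13 − 2² = 9 = 3² ⇒ 13 = 2² + 3².
  29: 29 − 1² = 28, 29 − 2² = 25 = 5² ⇒ 29 = 2² + 5².
  149: 149 − 1² = 148, 149 − 2² = 145, 149 − 3² = 140, 149 − 4² = 133, 149 − 5² = 124, 149 − 6² = 113, 149 − 7² = 100 = 10² ⇒ 149 = 7² + 10².
  Combine using the Brahmagupta–Fibonacci identity (a² + b²)(c² + d²) = (ac − bd)² + (ad + bc)² = (ac + bd)² + (ad − bc)²:
  13 · 29 = 377: from (2² + 3²)(2² + 5²), take (2·2 − 3·5, 2·5 + 3·2) = (4 − 15, 10 + 6) = (-11, 16); dropping signs (only squares matter) gives (11, 16); check 11² + 16² = 121 + 256 = 377 ✓.
  377 · 149 = 56173: from (11² + 16²)(7² + 10²), take (11·7 − 16·10, 11·10 + 16·7) = (77 − 160, 110 + 112) = (-83, 222); dropping signs (only squares matter) gives (83, 222); check 83² + 222² = 6889 + 49284 = 56173 ✓.
Step 4: Order so x ≤ y and verify: 83² + 222² = 6889 + 49284 = 56173 = n. ✓

n = 56173 = 83² + 222² (one valid representation with x ≤ y).


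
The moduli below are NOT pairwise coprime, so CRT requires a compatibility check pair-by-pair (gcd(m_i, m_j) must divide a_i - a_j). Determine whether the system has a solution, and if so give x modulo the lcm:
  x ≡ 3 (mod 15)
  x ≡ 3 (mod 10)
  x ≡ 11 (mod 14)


Moduli 15, 10, 14 are not pairwise coprime, so CRT works modulo lcm(m_i) when all pairwise compatibility conditions hold.
Pairwise compatibility: gcd(m_i, m_j) must divide a_i - a_j for every pair.
Merge one congruence at a time:
  Start: x ≡ 3 (mod 15).
  Combine with x ≡ 3 (mod 10): gcd(15, 10) = 5; 3 - 3 = 0, which IS divisible by 5, so compatible.
    Write x = 3 + 15·t and substitute into x ≡ 3 (mod 10): 15·t ≡ 3 − 3 = 0 (mod 10).
    Divide the congruence (and modulus) by g = 5: 3·t ≡ 0 (mod 2).
    Reduce coefficients mod 2: 1·t ≡ 0 (mod 2).
    So t ≡ 0 (mod 2).
    Then x = 3 + 15·0 = 3, valid modulo lcm(15, 10) = 30: x ≡ 3 (mod 30).
  Combine with x ≡ 11 (mod 14): gcd(30, 14) = 2; 11 - 3 = 8, which IS divisible by 2, so compatible.
    Write x = 3 + 30·t and substitute into x ≡ 11 (mod 14): 30·t ≡ 11 − 3 = 8 (mod 14).
    Divide the congruence (and modulus) by g = 2: 15·t ≡ 4 (mod 7).
    Reduce coefficients mod 7: 1·t ≡ 4 (mod 7).
    So t ≡ 4 (mod 7).
    Then x = 3 + 30·4 = 123, valid modulo lcm(30, 14) = 210: x ≡ 123 (mod 210).
Verify: 123 mod 15 = 3, 123 mod 10 = 3, 123 mod 14 = 11.

x ≡ 123 (mod 210).


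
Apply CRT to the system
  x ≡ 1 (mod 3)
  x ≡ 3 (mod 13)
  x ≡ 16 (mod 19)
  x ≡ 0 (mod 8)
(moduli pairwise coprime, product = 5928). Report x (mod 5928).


Product of moduli M = 3 · 13 · 19 · 8 = 5928.
Merge one congruence at a time:
  Start: x ≡ 1 (mod 3).
  Combine with x ≡ 3 (mod 13); new modulus lcm = 39.
    Write x = 1 + 3·t and substitute into x ≡ 3 (mod 13): 3·t ≡ 3 − 1 = 2 (mod 13).
    The inverse of 3 mod 13 is 9 (since 3·9 = 27 = 2·13 + 1), so t ≡ 9·2 = 18 ≡ 5 (mod 13).
    Then x = 1 + 3·5 = 16, valid modulo lcm(3, 13) = 39: x ≡ 16 (mod 39).
  Combine with x ≡ 16 (mod 19); new modulus lcm = 741.
    Write x = 16 + 39·t and substitute into x ≡ 16 (mod 19): 39·t ≡ 16 − 16 = 0 (mod 19).
    Reduce coefficients mod 19: 1·t ≡ 0 (mod 19).
    So t ≡ 0 (mod 19).
    Then x = 16 + 39·0 = 16, valid modulo lcm(39, 19) = 741: x ≡ 16 (mod 741).
  Combine with x ≡ 0 (mod 8); new modulus lcm = 5928.
    Write x = 16 + 741·t and substitute into x ≡ 0 (mod 8): 741·t ≡ 0 − 16 = -16 (mod 8).
    Reduce coefficients mod 8: 5·t ≡ 0 (mod 8).
    The inverse of 5 mod 8 is 5 (since 5·5 = 25 = 3·8 + 1), so t ≡ 5·0 = 0 ≡ 0 (mod 8).
    Then x = 16 + 741·0 = 16, valid modulo lcm(741, 8) = 5928: x ≡ 16 (mod 5928).
Verify against each original: 16 mod 3 = 1, 16 mod 13 = 3, 16 mod 19 = 16, 16 mod 8 = 0.

x ≡ 16 (mod 5928).


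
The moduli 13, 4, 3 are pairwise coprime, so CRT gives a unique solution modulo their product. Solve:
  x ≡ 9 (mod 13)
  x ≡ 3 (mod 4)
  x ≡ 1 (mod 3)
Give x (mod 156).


Moduli 13, 4, 3 are pairwise coprime; by CRT there is a unique solution modulo M = 13 · 4 · 3 = 156.
Solve pairwise, accumulating the modulus:
  Start with x ≡ 9 (mod 13).
  Combine with x ≡ 3 (mod 4): since gcd(13, 4) = 1, we get a unique residue mod 52.
    Write x = 9 + 13·t and substitute into x ≡ 3 (mod 4): 13·t ≡ 3 − 9 = -6 (mod 4).
    Reduce coefficients mod 4: 1·t ≡ 2 (mod 4).
    So t ≡ 2 (mod 4).
    Then x = 9 + 13·2 = 35, valid modulo lcm(13, 4) = 52: x ≡ 35 (mod 52).
  Combine with x ≡ 1 (mod 3): since gcd(52, 3) = 1, we get a unique residue mod 156.
    Write x = 35 + 52·t and substitute into x ≡ 1 (mod 3): 52·t ≡ 1 − 35 = -34 (mod 3).
    Reduce coefficients mod 3: 1·t ≡ 2 (mod 3).
    So t ≡ 2 (mod 3).
    Then x = 35 + 52·2 = 139, valid modulo lcm(52, 3) = 156: x ≡ 139 (mod 156).
Verify: 139 mod 13 = 9 ✓, 139 mod 4 = 3 ✓, 139 mod 3 = 1 ✓.

x ≡ 139 (mod 156).
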